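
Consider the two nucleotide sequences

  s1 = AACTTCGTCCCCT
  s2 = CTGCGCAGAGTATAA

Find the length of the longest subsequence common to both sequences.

6

Match C (s1 #3, s2 #1), T (s1 #4, s2 #2), C (s1 #6, s2 #6), G (s1 #7, s2 #10), T (s1 #8, s2 #11), T (s1 #13, s2 #13) — 6 bases in the same relative order in both. The LCS DP gives dp[13][15] = 6, so this is optimal.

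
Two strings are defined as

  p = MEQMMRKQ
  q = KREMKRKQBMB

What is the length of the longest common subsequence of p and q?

Taking E (p #2, q #3), then M (p #4, q #4), then R (p #6, q #6), then K (p #7, q #7), then Q (p #8, q #8) gives a common subsequence of length 5. Since dp[8][11] = 5, nothing longer is possible.

5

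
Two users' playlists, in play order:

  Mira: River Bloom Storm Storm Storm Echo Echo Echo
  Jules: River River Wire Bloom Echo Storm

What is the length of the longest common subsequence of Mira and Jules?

3

Taking River (Mira #1, Jules #2), Bloom (Mira #2, Jules #4), Storm (Mira #5, Jules #6) gives a common subsequence of length 3, and the DP table's final entry dp[8][6] is also 3, so no common subsequence is longer.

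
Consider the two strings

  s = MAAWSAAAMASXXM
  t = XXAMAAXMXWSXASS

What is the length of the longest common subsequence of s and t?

Taking M at s[1]=t[4] → A at s[2]=t[5] → A at s[3]=t[6] → W at s[4]=t[10] → S at s[5]=t[11] → A at s[6]=t[13] → S at s[11]=t[15] gives a common subsequence of length 7. The LCS DP gives dp[14][15] = 7, so this is optimal.

7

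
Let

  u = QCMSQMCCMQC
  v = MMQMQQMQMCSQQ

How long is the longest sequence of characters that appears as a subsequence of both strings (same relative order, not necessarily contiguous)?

6

Let dp[i][j] be the LCS length of the first i characters of u and the first j characters of v. dp[i][j] = dp[i-1][j-1]+1 when the i-th and j-th characters match, else max(dp[i-1][j], dp[i][j-1]).
    ·  M  M  Q  M  Q  Q  M  Q  M  C  S  Q  Q
 ·  0  0  0  0  0  0  0  0  0  0  0  0  0  0
 Q  0  0  0  1  1  1  1  1  1  1  1  1  1  1
 C  0  0  0  1  1  1  1  1  1  1  2  2  2  2
 M  0  1  1  1  2  2  2  2  2  2  2  2  2  2
 S  0  1  1  1  2  2  2  2  2  2  2  3  3  3
 Q  0  1  1  2  2  3  3  3  3  3  3  3  4  4
 M  0  1  2  2  3  3  3  4  4  4  4  4  4  4
 C  0  1  2  2  3  3  3  4  4  4  5  5  5  5
 C  0  1  2  2  3  3  3  4  4  4  5  5  5  5
 M  0  1  2  2  3  3  3  4  4  5  5  5  5  5
 Q  0  1  2  3  3  4  4  4  5  5  5  5  6  6
 C  0  1  2  3  3  4  4  4  5  5  6  6  6  6
dp[11][13] = 6. One LCS (by backtracking along matches): QMQMCQ.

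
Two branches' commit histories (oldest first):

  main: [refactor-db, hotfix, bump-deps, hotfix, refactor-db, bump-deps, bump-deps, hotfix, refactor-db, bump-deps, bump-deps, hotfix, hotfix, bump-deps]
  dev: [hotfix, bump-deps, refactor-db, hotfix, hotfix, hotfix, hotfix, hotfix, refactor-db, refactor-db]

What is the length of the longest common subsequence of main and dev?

6

Taking refactor-db at main[1]=dev[3], hotfix at main[2]=dev[4], hotfix at main[4]=dev[5], hotfix at main[8]=dev[6], hotfix at main[12]=dev[7], hotfix at main[13]=dev[8] gives a common subsequence of length 6, and the DP table's final entry dp[14][10] is also 6, so no common subsequence is longer.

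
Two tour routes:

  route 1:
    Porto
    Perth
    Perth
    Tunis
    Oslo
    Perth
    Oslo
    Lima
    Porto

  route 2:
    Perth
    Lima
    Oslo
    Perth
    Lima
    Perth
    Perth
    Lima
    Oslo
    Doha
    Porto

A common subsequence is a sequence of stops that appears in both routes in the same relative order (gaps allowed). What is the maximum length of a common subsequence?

5

Match Perth at route 1[2]=route 2[4] → Perth at route 1[3]=route 2[6] → Perth at route 1[6]=route 2[7] → Oslo at route 1[7]=route 2[9] → Porto at route 1[9]=route 2[11] — 5 stops in the same relative order in both, and the DP table's final entry dp[9][11] is also 5, so no common subsequence is longer.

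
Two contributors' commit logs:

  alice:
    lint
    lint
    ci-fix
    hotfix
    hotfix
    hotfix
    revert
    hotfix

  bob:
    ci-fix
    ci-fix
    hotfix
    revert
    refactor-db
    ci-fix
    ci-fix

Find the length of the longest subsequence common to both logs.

3

Match ci-fix [3,2], hotfix [6,3], revert [7,4] — 3 commits in the same relative order in both. Since dp[8][7] = 3, nothing longer is possible.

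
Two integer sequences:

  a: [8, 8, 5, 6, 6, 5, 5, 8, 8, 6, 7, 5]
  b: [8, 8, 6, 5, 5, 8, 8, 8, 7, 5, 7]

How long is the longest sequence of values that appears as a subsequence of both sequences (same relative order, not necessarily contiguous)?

Let dp[i][j] be the LCS length of the first i values of a and the first j values of b. dp[i][j] = dp[i-1][j-1]+1 when the i-th and j-th values match, else max(dp[i-1][j], dp[i][j-1]).
    ·  8  8  6  5  5  8  8  8  7  5  7
 ·  0  0  0  0  0  0  0  0  0  0  0  0
 8  0  1  1  1  1  1  1  1  1  1  1  1
 8  0  1  2  2  2  2  2  2  2  2  2  2
 5  0  1  2  2  3  3  3  3  3  3  3  3
 6  0  1  2  3  3  3  3  3  3  3  3  3
 6  0  1  2  3  3  3  3  3  3  3  3  3
 5  0  1  2  3  4  4  4  4  4  4  4  4
 5  0  1  2  3  4  5  5  5  5  5  5  5
 8  0  1  2  3  4  5  6  6  6  6  6  6
 8  0  1  2  3  4  5  6  7  7  7  7  7
 6  0  1  2  3  4  5  6  7  7  7  7  7
 7  0  1  2  3  4  5  6  7  7  8  8  8
 5  0  1  2  3  4  5  6  7  7  8  9  9
dp[12][11] = 9. One LCS (by backtracking along matches): 8, 8, 6, 5, 5, 8, 8, 7, 5.

9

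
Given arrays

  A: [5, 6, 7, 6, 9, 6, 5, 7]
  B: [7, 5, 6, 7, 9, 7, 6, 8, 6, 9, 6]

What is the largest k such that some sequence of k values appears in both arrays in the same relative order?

6

One common subsequence of length 6: 5 [1,2]; then 6 [2,3]; then 7 [3,6]; then 6 [4,9]; then 9 [5,10]; then 6 [6,11], and the DP table's final entry dp[8][11] is also 6, so no common subsequence is longer.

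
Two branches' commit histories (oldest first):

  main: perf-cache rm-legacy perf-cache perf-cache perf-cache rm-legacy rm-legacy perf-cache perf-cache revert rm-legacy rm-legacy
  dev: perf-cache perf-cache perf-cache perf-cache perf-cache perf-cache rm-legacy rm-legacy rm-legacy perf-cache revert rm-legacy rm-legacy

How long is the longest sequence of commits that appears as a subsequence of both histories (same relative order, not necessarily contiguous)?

Taking perf-cache [1,3], perf-cache [3,4], perf-cache [4,5], perf-cache [5,6], rm-legacy [6,8], rm-legacy [7,9], perf-cache [9,10], revert [10,11], rm-legacy [11,12], rm-legacy [12,13] gives a common subsequence of length 10. dp[12][13] = 10 confirms this is the maximum.

10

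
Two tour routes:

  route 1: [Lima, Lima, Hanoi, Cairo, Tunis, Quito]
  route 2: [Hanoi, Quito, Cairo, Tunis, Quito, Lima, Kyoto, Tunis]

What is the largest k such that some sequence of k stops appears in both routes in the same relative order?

4

Match Hanoi (route 1 #3, route 2 #1), Cairo (route 1 #4, route 2 #3), Tunis (route 1 #5, route 2 #4), Quito (route 1 #6, route 2 #5) — 4 stops in the same relative order in both. dp[6][8] = 4 confirms this is the maximum.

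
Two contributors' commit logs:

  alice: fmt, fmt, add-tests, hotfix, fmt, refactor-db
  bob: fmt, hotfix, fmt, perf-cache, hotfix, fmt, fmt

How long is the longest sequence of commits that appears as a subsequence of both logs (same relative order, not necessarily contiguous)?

4

Match fmt (alice #1, bob #1); then fmt (alice #2, bob #3); then hotfix (alice #4, bob #5); then fmt (alice #5, bob #7) — 4 commits in the same relative order in both. dp[6][7] = 4 confirms this is the maximum.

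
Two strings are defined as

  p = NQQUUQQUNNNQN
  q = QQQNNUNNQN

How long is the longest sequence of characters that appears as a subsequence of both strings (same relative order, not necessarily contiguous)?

8

One common subsequence of length 8: Q (p #2, q #1), Q (p #3, q #2), Q (p #6, q #3), U (p #8, q #6), N (p #10, q #7), N (p #11, q #8), Q (p #12, q #9), N (p #13, q #10), and the DP table's final entry dp[13][10] is also 8, so no common subsequence is longer.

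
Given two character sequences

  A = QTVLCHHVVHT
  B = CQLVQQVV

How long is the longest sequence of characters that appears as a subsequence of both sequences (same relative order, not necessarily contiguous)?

Taking Q at A[1]=B[2]; then V at A[3]=B[4]; then V at A[8]=B[7]; then V at A[9]=B[8] gives a common subsequence of length 4. Since dp[11][8] = 4, nothing longer is possible.

4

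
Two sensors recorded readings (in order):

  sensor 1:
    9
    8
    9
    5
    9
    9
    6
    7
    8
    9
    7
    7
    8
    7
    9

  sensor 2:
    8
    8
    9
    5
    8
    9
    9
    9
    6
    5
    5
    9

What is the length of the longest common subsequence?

7

One common subsequence of length 7: 9 at sensor 1[1]=sensor 2[3], 8 at sensor 1[2]=sensor 2[5], 9 at sensor 1[3]=sensor 2[6], 9 at sensor 1[5]=sensor 2[7], 9 at sensor 1[6]=sensor 2[8], 6 at sensor 1[7]=sensor 2[9], 9 at sensor 1[15]=sensor 2[12]. dp[15][12] = 7 confirms this is the maximum.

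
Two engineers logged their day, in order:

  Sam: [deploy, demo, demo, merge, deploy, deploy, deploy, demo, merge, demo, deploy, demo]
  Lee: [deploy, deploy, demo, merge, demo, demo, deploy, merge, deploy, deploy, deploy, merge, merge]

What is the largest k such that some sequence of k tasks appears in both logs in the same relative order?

Pick deploy at Sam[1]=Lee[2], then demo at Sam[2]=Lee[5], then demo at Sam[3]=Lee[6], then merge at Sam[4]=Lee[8], then deploy at Sam[5]=Lee[9], then deploy at Sam[6]=Lee[10], then deploy at Sam[7]=Lee[11], then merge at Sam[9]=Lee[13]; all 8 tasks appear in both, in order, and the DP table's final entry dp[12][13] is also 8, so no common subsequence is longer.

8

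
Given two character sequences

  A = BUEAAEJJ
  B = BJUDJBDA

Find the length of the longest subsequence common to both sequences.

3

Match B (A #1, B #1), then U (A #2, B #3), then A (A #5, B #8) — 3 characters in the same relative order in both. The LCS DP gives dp[8][8] = 3, so this is optimal.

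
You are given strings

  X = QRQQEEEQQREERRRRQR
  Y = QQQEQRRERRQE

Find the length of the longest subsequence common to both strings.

10

Pick Q at X[1]=Y[1], then Q at X[3]=Y[2], then Q at X[4]=Y[3], then E at X[7]=Y[4], then Q at X[8]=Y[5], then R at X[10]=Y[7], then E at X[12]=Y[8], then R at X[15]=Y[9], then R at X[16]=Y[10], then Q at X[17]=Y[11]; all 10 characters appear in both, in order. Since dp[18][12] = 10, nothing longer is possible.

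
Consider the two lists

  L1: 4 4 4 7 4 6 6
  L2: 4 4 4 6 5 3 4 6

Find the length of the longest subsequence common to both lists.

Match 4 [1,1], 4 [2,2], 4 [3,3], 4 [5,7], 6 [7,8] — 5 values in the same relative order in both, and the DP table's final entry dp[7][8] is also 5, so no common subsequence is longer.

5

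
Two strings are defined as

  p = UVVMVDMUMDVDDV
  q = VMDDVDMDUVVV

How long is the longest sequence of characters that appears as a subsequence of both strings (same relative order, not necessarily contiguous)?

Match V at p[3]=q[1], then M at p[4]=q[2], then V at p[5]=q[5], then D at p[6]=q[6], then M at p[7]=q[7], then U at p[8]=q[9], then V at p[11]=q[11], then V at p[14]=q[12] — 8 characters in the same relative order in both, and the DP table's final entry dp[14][12] is also 8, so no common subsequence is longer.

8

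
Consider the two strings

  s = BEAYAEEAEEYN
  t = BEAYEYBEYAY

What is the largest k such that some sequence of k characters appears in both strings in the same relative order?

Pick B [1,1], then E [2,2], then A [3,3], then Y [4,4], then E [6,5], then E [7,8], then A [8,10], then Y [11,11]; all 8 characters appear in both, in order. dp[12][11] = 8 confirms this is the maximum.

8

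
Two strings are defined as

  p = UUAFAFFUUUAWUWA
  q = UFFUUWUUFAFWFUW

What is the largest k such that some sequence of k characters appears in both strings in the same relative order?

10

Pick U (p #2, q #1), F (p #4, q #2), F (p #6, q #3), U (p #8, q #5), U (p #9, q #7), U (p #10, q #8), A (p #11, q #10), W (p #12, q #12), U (p #13, q #14), W (p #14, q #15); all 10 characters appear in both, in order. dp[15][15] = 10 confirms this is the maximum.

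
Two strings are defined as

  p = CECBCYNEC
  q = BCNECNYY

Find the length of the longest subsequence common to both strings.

5

Let dp[i][j] be the LCS length of the first i characters of p and the first j characters of q. dp[i][j] = dp[i-1][j-1]+1 when the i-th and j-th characters match, else max(dp[i-1][j], dp[i][j-1]).
    ·  B  C  N  E  C  N  Y  Y
 ·  0  0  0  0  0  0  0  0  0
 C  0  0  1  1  1  1  1  1  1
 E  0  0  1  1  2  2  2  2  2
 C  0  0  1  1  2  3  3  3  3
 B  0  1  1  1  2  3  3  3  3
 C  0  1  2  2  2  3  3  3  3
 Y  0  1  2  2  2  3  3  4  4
 N  0  1  2  3  3  3  4  4  4
 E  0  1  2  3  4  4  4  4  4
 C  0  1  2  3  4  5  5  5  5
dp[9][8] = 5. One LCS (by backtracking along matches): BCNEC.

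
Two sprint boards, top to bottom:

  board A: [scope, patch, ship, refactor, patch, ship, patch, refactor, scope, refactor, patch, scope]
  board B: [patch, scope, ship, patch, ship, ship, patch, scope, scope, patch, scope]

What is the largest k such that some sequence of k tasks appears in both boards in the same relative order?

Taking scope [1,2], patch [2,4], ship [3,5], ship [6,6], patch [7,7], scope [9,9], patch [11,10], scope [12,11] gives a common subsequence of length 8, and the DP table's final entry dp[12][11] is also 8, so no common subsequence is longer.

8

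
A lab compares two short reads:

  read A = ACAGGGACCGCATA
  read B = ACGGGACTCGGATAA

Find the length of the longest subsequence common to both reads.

Pick A at read A[1]=read B[1] → C at read A[2]=read B[2] → G at read A[4]=read B[3] → G at read A[5]=read B[4] → G at read A[6]=read B[5] → A at read A[7]=read B[6] → C at read A[8]=read B[7] → C at read A[9]=read B[9] → G at read A[10]=read B[11] → A at read A[12]=read B[12] → T at read A[13]=read B[13] → A at read A[14]=read B[15]; all 12 bases appear in both, in order. dp[14][15] = 12 confirms this is the maximum.

12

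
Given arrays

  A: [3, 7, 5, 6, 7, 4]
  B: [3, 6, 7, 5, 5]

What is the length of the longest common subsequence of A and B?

Match 3 (A #1, B #1), 7 (A #2, B #3), 5 (A #3, B #5) — 3 values in the same relative order in both, and the DP table's final entry dp[6][5] is also 3, so no common subsequence is longer.

3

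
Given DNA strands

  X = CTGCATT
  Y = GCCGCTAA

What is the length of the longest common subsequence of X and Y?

Pick C at X[1]=Y[3], G at X[3]=Y[4], C at X[4]=Y[5], A at X[5]=Y[8]; all 4 bases appear in both, in order. The LCS DP gives dp[7][8] = 4, so this is optimal.

4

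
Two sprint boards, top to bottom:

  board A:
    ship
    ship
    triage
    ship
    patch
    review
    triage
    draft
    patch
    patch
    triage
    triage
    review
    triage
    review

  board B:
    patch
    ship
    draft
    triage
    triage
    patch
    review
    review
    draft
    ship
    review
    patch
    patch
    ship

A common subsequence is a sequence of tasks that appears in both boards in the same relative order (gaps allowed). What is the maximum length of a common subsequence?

One common subsequence of length 7: ship at board A[1]=board B[2] → triage at board A[3]=board B[5] → patch at board A[5]=board B[6] → review at board A[6]=board B[8] → draft at board A[8]=board B[9] → patch at board A[9]=board B[12] → patch at board A[10]=board B[13], and the DP table's final entry dp[15][14] is also 7, so no common subsequence is longer.

7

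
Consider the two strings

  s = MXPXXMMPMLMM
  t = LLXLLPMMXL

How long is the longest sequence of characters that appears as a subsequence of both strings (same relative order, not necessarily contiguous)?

Let dp[i][j] be the LCS length of the first i characters of s and the first j characters of t. dp[i][j] = dp[i-1][j-1]+1 when the i-th and j-th characters match, else max(dp[i-1][j], dp[i][j-1]).
    ·  L  L  X  L  L  P  M  M  X  L
 ·  0  0  0  0  0  0  0  0  0  0  0
 M  0  0  0  0  0  0  0  1  1  1  1
 X  0  0  0  1  1  1  1  1  1  2  2
 P  0  0  0  1  1  1  2  2  2  2  2
 X  0  0  0  1  1  1  2  2  2  3  3
 X  0  0  0  1  1  1  2  2  2  3  3
 M  0  0  0  1  1  1  2  3  3  3  3
 M  0  0  0  1  1  1  2  3  4  4  4
 P  0  0  0  1  1  1  2  3  4  4  4
 M  0  0  0  1  1  1  2  3  4  4  4
 L  0  1  1  1  2  2  2  3  4  4  5
 M  0  1  1  1  2  2  2  3  4  4  5
 M  0  1  1  1  2  2  2  3  4  4  5
dp[12][10] = 5. One LCS (by backtracking along matches): XPMML.

5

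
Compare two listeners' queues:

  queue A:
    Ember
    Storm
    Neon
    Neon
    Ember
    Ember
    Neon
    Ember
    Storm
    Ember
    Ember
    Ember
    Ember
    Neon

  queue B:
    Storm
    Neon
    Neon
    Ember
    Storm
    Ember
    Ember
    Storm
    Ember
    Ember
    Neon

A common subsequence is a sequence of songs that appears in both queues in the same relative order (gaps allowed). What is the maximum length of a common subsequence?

10

Match Storm at queue A[2]=queue B[1], Neon at queue A[3]=queue B[2], Neon at queue A[4]=queue B[3], Ember at queue A[5]=queue B[4], Ember at queue A[6]=queue B[6], Ember at queue A[8]=queue B[7], Storm at queue A[9]=queue B[8], Ember at queue A[12]=queue B[9], Ember at queue A[13]=queue B[10], Neon at queue A[14]=queue B[11] — 10 songs in the same relative order in both. The LCS DP gives dp[14][11] = 10, so this is optimal.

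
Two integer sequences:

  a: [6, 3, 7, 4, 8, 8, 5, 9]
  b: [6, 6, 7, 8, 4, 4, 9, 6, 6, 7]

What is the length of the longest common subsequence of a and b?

4

Match 6 [1,2] → 7 [3,3] → 4 [4,6] → 9 [8,7] — 4 values in the same relative order in both. dp[8][10] = 4 confirms this is the maximum.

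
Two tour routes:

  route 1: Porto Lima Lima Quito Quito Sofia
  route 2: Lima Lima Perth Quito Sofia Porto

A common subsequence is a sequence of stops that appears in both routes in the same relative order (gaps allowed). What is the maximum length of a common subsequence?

4

Match Lima [2,1], Lima [3,2], Quito [5,4], Sofia [6,5] — 4 stops in the same relative order in both. dp[6][6] = 4 confirms this is the maximum.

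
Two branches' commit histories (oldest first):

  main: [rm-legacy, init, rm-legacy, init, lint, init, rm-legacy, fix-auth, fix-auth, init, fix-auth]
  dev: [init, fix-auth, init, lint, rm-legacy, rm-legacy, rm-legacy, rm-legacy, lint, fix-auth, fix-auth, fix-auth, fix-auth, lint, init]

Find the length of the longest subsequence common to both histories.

Pick init at main[2]=dev[1], init at main[4]=dev[3], lint at main[5]=dev[4], rm-legacy at main[7]=dev[8], fix-auth at main[8]=dev[12], fix-auth at main[9]=dev[13], init at main[10]=dev[15]; all 7 commits appear in both, in order, and the DP table's final entry dp[11][15] is also 7, so no common subsequence is longer.

7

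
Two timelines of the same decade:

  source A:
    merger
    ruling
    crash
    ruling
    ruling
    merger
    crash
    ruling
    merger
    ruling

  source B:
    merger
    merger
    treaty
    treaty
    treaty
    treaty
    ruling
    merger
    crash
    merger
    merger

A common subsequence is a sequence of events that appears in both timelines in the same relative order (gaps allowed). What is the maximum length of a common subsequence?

Pick merger at source A[1]=source B[2], ruling at source A[2]=source B[7], crash at source A[3]=source B[9], merger at source A[6]=source B[10], merger at source A[9]=source B[11]; all 5 events appear in both, in order, and the DP table's final entry dp[10][11] is also 5, so no common subsequence is longer.

5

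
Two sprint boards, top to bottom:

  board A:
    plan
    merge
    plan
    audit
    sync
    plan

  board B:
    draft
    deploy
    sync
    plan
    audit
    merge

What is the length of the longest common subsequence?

Taking plan [1,4] → merge [2,6] gives a common subsequence of length 2. dp[6][6] = 2 confirms this is the maximum.

2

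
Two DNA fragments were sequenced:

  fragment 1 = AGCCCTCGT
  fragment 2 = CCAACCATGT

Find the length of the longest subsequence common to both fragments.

6

Let dp[i][j] be the LCS length of the first i bases of fragment 1 and the first j bases of fragment 2. dp[i][j] = dp[i-1][j-1]+1 when the i-th and j-th bases match, else max(dp[i-1][j], dp[i][j-1]).
    ·  C  C  A  A  C  C  A  T  G  T
 ·  0  0  0  0  0  0  0  0  0  0  0
 A  0  0  0  1  1  1  1  1  1  1  1
 G  0  0  0  1  1  1  1  1  1  2  2
 C  0  1  1  1  1  2  2  2  2  2  2
 C  0  1  2  2  2  2  3  3  3  3  3
 C  0  1  2  2  2  3  3  3  3  3  3
 T  0  1  2  2  2  3  3  3  4  4  4
 C  0  1  2  2  2  3  4  4  4  4  4
 G  0  1  2  2  2  3  4  4  4  5  5
 T  0  1  2  2  2  3  4  4  5  5  6
dp[9][10] = 6. One LCS (by backtracking along matches): ACCTGT.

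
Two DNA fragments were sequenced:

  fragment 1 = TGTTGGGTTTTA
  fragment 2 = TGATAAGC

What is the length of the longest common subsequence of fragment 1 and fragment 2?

Match T at fragment 1[1]=fragment 2[1], G at fragment 1[2]=fragment 2[2], T at fragment 1[3]=fragment 2[4], G at fragment 1[5]=fragment 2[7] — 4 bases in the same relative order in both, and the DP table's final entry dp[12][8] is also 4, so no common subsequence is longer.

4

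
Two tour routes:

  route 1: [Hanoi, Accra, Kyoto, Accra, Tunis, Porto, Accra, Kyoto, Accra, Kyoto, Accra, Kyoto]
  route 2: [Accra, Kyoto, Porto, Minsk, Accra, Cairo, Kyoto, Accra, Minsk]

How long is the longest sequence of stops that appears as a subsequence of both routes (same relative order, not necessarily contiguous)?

One common subsequence of length 6: Accra (route 1 #2, route 2 #1) → Kyoto (route 1 #3, route 2 #2) → Porto (route 1 #6, route 2 #3) → Accra (route 1 #7, route 2 #5) → Kyoto (route 1 #8, route 2 #7) → Accra (route 1 #9, route 2 #8), and the DP table's final entry dp[12][9] is also 6, so no common subsequence is longer.

6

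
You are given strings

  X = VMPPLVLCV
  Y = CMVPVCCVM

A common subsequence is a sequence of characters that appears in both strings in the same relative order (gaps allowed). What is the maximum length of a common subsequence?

Let dp[i][j] be the LCS length of the first i characters of X and the first j characters of Y. dp[i][j] = dp[i-1][j-1]+1 when the i-th and j-th characters match, else max(dp[i-1][j], dp[i][j-1]).
    ·  C  M  V  P  V  C  C  V  M
 ·  0  0  0  0  0  0  0  0  0  0
 V  0  0  0  1  1  1  1  1  1  1
 M  0  0  1  1  1  1  1  1  1  2
 P  0  0  1  1  2  2  2  2  2  2
 P  0  0  1  1  2  2  2  2  2  2
 L  0  0  1  1  2  2  2  2  2  2
 V  0  0  1  2  2  3  3  3  3  3
 L  0  0  1  2  2  3  3  3  3  3
 C  0  1  1  2  2  3  4  4  4  4
 V  0  1  1  2  2  3  4  4  5  5
dp[9][9] = 5. One LCS (by backtracking along matches): VPVCV.

5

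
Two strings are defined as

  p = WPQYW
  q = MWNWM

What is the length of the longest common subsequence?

2

Let dp[i][j] be the LCS length of the first i characters of p and the first j characters of q. dp[i][j] = dp[i-1][j-1]+1 when the i-th and j-th characters match, else max(dp[i-1][j], dp[i][j-1]).
    ·  M  W  N  W  M
 ·  0  0  0  0  0  0
 W  0  0  1  1  1  1
 P  0  0  1  1  1  1
 Q  0  0  1  1  1  1
 Y  0  0  1  1  1  1
 W  0  0  1  1  2  2
dp[5][5] = 2. One LCS (by backtracking along matches): WW.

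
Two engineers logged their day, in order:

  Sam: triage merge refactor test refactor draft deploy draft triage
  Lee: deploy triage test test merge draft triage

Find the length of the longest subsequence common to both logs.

4

One common subsequence of length 4: triage [1,2], merge [2,5], draft [8,6], triage [9,7], and the DP table's final entry dp[9][7] is also 4, so no common subsequence is longer.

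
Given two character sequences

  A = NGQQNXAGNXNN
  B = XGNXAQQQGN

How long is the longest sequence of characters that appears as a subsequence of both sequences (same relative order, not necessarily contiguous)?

Pick G [2,2], then N [5,3], then X [6,4], then A [7,5], then G [8,9], then N [12,10]; all 6 characters appear in both, in order. The LCS DP gives dp[12][10] = 6, so this is optimal.

6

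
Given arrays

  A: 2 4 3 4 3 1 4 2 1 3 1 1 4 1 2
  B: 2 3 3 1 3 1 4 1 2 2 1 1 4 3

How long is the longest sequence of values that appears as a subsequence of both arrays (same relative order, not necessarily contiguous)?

Match 2 [1,1], 3 [3,3], 3 [5,5], 1 [6,6], 4 [7,7], 2 [8,10], 1 [11,11], 1 [12,12], 4 [13,13] — 9 values in the same relative order in both, and the DP table's final entry dp[15][14] is also 9, so no common subsequence is longer.

9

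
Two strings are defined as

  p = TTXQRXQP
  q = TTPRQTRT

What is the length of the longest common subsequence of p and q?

4

Let dp[i][j] be the LCS length of the first i characters of p and the first j characters of q. dp[i][j] = dp[i-1][j-1]+1 when the i-th and j-th characters match, else max(dp[i-1][j], dp[i][j-1]).
    ·  T  T  P  R  Q  T  R  T
 ·  0  0  0  0  0  0  0  0  0
 T  0  1  1  1  1  1  1  1  1
 T  0  1  2  2  2  2  2  2  2
 X  0  1  2  2  2  2  2  2  2
 Q  0  1  2  2  2  3  3  3  3
 R  0  1  2  2  3  3  3  4  4
 X  0  1  2  2  3  3  3  4  4
 Q  0  1  2  2  3  4  4  4  4
 P  0  1  2  3  3  4  4  4  4
dp[8][8] = 4. One LCS (by backtracking along matches): TTQR.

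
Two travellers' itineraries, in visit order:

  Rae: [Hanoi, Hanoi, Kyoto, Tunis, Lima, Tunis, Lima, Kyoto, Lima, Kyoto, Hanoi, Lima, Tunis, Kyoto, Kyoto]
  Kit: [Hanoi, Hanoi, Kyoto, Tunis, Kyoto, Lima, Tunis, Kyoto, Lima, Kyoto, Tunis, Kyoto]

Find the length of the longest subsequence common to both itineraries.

Match Hanoi [1,1]; then Hanoi [2,2]; then Kyoto [3,3]; then Tunis [4,4]; then Lima [5,6]; then Tunis [6,7]; then Kyoto [8,8]; then Lima [9,9]; then Kyoto [10,10]; then Tunis [13,11]; then Kyoto [15,12] — 11 stops in the same relative order in both. dp[15][12] = 11 confirms this is the maximum.

11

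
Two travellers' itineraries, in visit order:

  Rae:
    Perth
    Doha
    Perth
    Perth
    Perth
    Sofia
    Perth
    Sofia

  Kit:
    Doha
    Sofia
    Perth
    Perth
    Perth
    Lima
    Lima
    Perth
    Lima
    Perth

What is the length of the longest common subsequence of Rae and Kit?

Pick Perth (Rae #1, Kit #3), Perth (Rae #3, Kit #4), Perth (Rae #4, Kit #5), Perth (Rae #5, Kit #8), Perth (Rae #7, Kit #10); all 5 stops appear in both, in order, and the DP table's final entry dp[8][10] is also 5, so no common subsequence is longer.

5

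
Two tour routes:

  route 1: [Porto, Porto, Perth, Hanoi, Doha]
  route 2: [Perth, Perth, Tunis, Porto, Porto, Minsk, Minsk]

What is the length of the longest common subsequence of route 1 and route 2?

2

Taking Porto (route 1 #1, route 2 #4) → Porto (route 1 #2, route 2 #5) gives a common subsequence of length 2. The LCS DP gives dp[5][7] = 2, so this is optimal.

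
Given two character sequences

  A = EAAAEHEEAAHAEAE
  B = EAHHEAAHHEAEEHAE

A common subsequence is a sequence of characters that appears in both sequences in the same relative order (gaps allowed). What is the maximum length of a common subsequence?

Match E at A[1]=B[1], then A at A[2]=B[2], then H at A[6]=B[4], then E at A[8]=B[5], then A at A[9]=B[6], then A at A[10]=B[7], then H at A[11]=B[9], then A at A[12]=B[11], then E at A[13]=B[13], then A at A[14]=B[15], then E at A[15]=B[16] — 11 characters in the same relative order in both. dp[15][16] = 11 confirms this is the maximum.

11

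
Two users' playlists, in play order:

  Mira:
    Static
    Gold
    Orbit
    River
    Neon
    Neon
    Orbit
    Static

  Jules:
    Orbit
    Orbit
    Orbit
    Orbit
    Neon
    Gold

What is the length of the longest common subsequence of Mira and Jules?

Pick Orbit (Mira #3, Jules #4) → Neon (Mira #5, Jules #5); all 2 songs appear in both, in order. The LCS DP gives dp[8][6] = 2, so this is optimal.

2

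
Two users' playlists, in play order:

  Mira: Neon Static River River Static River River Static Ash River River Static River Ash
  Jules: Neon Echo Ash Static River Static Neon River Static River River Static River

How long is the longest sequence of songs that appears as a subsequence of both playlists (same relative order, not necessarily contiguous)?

Match Neon (Mira #1, Jules #1); then Static (Mira #2, Jules #4); then River (Mira #4, Jules #5); then Static (Mira #5, Jules #6); then River (Mira #7, Jules #8); then Static (Mira #8, Jules #9); then River (Mira #10, Jules #10); then River (Mira #11, Jules #11); then Static (Mira #12, Jules #12); then River (Mira #13, Jules #13) — 10 songs in the same relative order in both. The LCS DP gives dp[14][13] = 10, so this is optimal.

10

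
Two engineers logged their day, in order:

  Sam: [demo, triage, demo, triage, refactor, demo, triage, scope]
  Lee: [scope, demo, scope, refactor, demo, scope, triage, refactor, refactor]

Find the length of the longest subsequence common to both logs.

4

Match demo (Sam #1, Lee #2); then demo (Sam #3, Lee #5); then triage (Sam #4, Lee #7); then refactor (Sam #5, Lee #9) — 4 tasks in the same relative order in both. dp[8][9] = 4 confirms this is the maximum.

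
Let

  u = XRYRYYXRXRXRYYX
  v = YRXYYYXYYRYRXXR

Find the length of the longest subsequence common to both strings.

Taking X [1,3] → Y [3,4] → Y [5,5] → Y [6,6] → X [7,7] → R [8,12] → X [9,13] → X [11,14] → R [12,15] gives a common subsequence of length 9. dp[15][15] = 9 confirms this is the maximum.

9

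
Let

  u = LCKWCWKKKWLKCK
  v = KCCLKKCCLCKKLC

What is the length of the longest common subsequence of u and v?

One common subsequence of length 7: L [1,4]; then C [2,8]; then C [5,10]; then K [8,11]; then K [9,12]; then L [11,13]; then C [13,14]. Since dp[14][14] = 7, nothing longer is possible.

7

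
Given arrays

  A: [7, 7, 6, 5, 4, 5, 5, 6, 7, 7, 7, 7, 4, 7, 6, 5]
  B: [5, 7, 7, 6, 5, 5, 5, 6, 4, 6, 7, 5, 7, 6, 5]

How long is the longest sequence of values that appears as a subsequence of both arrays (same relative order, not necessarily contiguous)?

11

Taking 7 (A #1, B #2) → 7 (A #2, B #3) → 6 (A #3, B #4) → 5 (A #4, B #5) → 5 (A #6, B #6) → 5 (A #7, B #7) → 6 (A #8, B #10) → 7 (A #9, B #11) → 7 (A #14, B #13) → 6 (A #15, B #14) → 5 (A #16, B #15) gives a common subsequence of length 11. Since dp[16][15] = 11, nothing longer is possible.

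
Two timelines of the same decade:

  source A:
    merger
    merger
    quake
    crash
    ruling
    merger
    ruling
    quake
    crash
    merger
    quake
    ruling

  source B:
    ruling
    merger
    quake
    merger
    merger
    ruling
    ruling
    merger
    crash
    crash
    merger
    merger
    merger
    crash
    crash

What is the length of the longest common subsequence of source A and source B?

Match merger [1,4], merger [2,5], ruling [5,7], merger [6,8], crash [9,10], merger [10,13] — 6 events in the same relative order in both. Since dp[12][15] = 6, nothing longer is possible.

6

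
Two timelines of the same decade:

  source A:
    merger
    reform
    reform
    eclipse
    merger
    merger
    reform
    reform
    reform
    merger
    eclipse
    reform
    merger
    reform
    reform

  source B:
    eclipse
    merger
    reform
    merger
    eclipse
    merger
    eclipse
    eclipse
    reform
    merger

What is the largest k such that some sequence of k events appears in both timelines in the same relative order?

Taking merger at source A[1]=source B[2], reform at source A[2]=source B[3], eclipse at source A[4]=source B[5], merger at source A[5]=source B[6], eclipse at source A[11]=source B[8], reform at source A[12]=source B[9], merger at source A[13]=source B[10] gives a common subsequence of length 7. Since dp[15][10] = 7, nothing longer is possible.

7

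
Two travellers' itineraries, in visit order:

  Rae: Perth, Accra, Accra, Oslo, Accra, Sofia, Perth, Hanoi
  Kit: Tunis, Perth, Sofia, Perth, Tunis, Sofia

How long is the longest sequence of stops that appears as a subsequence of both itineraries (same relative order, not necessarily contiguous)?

One common subsequence of length 3: Perth at Rae[1]=Kit[2], then Sofia at Rae[6]=Kit[3], then Perth at Rae[7]=Kit[4]. The LCS DP gives dp[8][6] = 3, so this is optimal.

3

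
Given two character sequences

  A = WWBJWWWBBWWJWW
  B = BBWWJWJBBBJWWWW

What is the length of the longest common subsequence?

10

Taking W at A[1]=B[3], then W at A[2]=B[4], then J at A[4]=B[5], then W at A[5]=B[6], then B at A[8]=B[9], then B at A[9]=B[10], then W at A[10]=B[12], then W at A[11]=B[13], then W at A[13]=B[14], then W at A[14]=B[15] gives a common subsequence of length 10. dp[14][15] = 10 confirms this is the maximum.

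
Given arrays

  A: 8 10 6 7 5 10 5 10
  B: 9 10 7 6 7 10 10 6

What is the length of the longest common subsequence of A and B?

Let dp[i][j] be the LCS length of the first i values of A and the first j values of B. dp[i][j] = dp[i-1][j-1]+1 when the i-th and j-th values match, else max(dp[i-1][j], dp[i][j-1]).
    ·  9 10  7  6  7 10 10  6
 ·  0  0  0  0  0  0  0  0  0
 8  0  0  0  0  0  0  0  0  0
10  0  0  1  1  1  1  1  1  1
 6  0  0  1  1  2  2  2  2  2
 7  0  0  1  2  2  3  3  3  3
 5  0  0  1  2  2  3  3  3  3
10  0  0  1  2  2  3  4  4  4
 5  0  0  1  2  2  3  4  4  4
10  0  0  1  2  2  3  4  5  5
dp[8][8] = 5. One LCS (by backtracking along matches): 10, 6, 7, 10, 10.

5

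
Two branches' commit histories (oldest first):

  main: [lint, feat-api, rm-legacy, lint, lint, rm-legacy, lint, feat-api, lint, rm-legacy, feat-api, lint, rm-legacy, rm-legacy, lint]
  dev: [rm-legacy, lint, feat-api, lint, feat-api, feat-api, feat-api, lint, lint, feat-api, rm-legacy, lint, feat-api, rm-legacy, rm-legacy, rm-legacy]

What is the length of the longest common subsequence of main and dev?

Match lint (main #1, dev #4) → feat-api (main #2, dev #7) → lint (main #4, dev #8) → lint (main #5, dev #9) → rm-legacy (main #6, dev #11) → lint (main #7, dev #12) → feat-api (main #8, dev #13) → rm-legacy (main #10, dev #14) → rm-legacy (main #13, dev #15) → rm-legacy (main #14, dev #16) — 10 commits in the same relative order in both. The LCS DP gives dp[15][16] = 10, so this is optimal.

10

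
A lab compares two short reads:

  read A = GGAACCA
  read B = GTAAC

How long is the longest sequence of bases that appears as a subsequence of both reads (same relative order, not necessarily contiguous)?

4

Let dp[i][j] be the LCS length of the first i bases of read A and the first j bases of read B. dp[i][j] = dp[i-1][j-1]+1 when the i-th and j-th bases match, else max(dp[i-1][j], dp[i][j-1]).
    ·  G  T  A  A  C
 ·  0  0  0  0  0  0
 G  0  1  1  1  1  1
 G  0  1  1  1  1  1
 A  0  1  1  2  2  2
 A  0  1  1  2  3  3
 C  0  1  1  2  3  4
 C  0  1  1  2  3  4
 A  0  1  1  2  3  4
dp[7][5] = 4. One LCS (by backtracking along matches): GAAC.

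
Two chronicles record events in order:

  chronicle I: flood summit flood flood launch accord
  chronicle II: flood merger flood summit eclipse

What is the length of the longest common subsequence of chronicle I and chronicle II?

Pick flood [1,3] → summit [2,4]; all 2 events appear in both, in order. Since dp[6][5] = 2, nothing longer is possible.

2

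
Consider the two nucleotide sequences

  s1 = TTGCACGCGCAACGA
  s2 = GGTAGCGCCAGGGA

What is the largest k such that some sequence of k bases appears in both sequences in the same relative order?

Taking T (s1 #1, s2 #3), then G (s1 #3, s2 #5), then C (s1 #6, s2 #6), then G (s1 #7, s2 #7), then C (s1 #8, s2 #8), then C (s1 #10, s2 #9), then A (s1 #11, s2 #10), then G (s1 #14, s2 #13), then A (s1 #15, s2 #14) gives a common subsequence of length 9. dp[15][14] = 9 confirms this is the maximum.

9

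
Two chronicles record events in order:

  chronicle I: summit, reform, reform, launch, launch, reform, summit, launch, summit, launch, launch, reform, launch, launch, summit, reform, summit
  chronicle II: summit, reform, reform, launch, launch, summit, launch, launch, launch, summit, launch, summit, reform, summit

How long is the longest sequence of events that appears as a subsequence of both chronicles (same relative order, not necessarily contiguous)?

Match summit (chronicle I #1, chronicle II #1); then reform (chronicle I #2, chronicle II #2); then reform (chronicle I #3, chronicle II #3); then launch (chronicle I #4, chronicle II #4); then launch (chronicle I #5, chronicle II #5); then summit (chronicle I #7, chronicle II #6); then launch (chronicle I #8, chronicle II #7); then launch (chronicle I #10, chronicle II #8); then launch (chronicle I #11, chronicle II #9); then launch (chronicle I #14, chronicle II #11); then summit (chronicle I #15, chronicle II #12); then reform (chronicle I #16, chronicle II #13); then summit (chronicle I #17, chronicle II #14) — 13 events in the same relative order in both. The LCS DP gives dp[17][14] = 13, so this is optimal.

13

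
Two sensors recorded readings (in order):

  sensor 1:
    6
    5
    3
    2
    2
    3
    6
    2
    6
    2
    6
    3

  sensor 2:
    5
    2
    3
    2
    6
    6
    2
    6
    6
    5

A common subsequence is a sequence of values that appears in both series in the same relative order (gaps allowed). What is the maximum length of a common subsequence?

Let dp[i][j] be the LCS length of the first i values of sensor 1 and the first j values of sensor 2. dp[i][j] = dp[i-1][j-1]+1 when the i-th and j-th values match, else max(dp[i-1][j], dp[i][j-1]).
    ·  5  2  3  2  6  6  2  6  6  5
 ·  0  0  0  0  0  0  0  0  0  0  0
 6  0  0  0  0  0  1  1  1  1  1  1
 5  0  1  1  1  1  1  1  1  1  1  2
 3  0  1  1  2  2  2  2  2  2  2  2
 2  0  1  2  2  3  3  3  3  3  3  3
 2  0  1  2  2  3  3  3  4  4  4  4
 3  0  1  2  3  3  3  3  4  4  4  4
 6  0  1  2  3  3  4  4  4  5  5  5
 2  0  1  2  3  4  4  4  5  5  5  5
 6  0  1  2  3  4  5  5  5  6  6  6
 2  0  1  2  3  4  5  5  6  6  6  6
 6  0  1  2  3  4  5  6  6  7  7  7
 3  0  1  2  3  4  5  6  6  7  7  7
dp[12][10] = 7. One LCS (by backtracking along matches): 5, 3, 2, 6, 2, 6, 6.

7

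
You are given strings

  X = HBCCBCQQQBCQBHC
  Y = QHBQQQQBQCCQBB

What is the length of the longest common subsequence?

9

Taking H [1,2]; then B [2,3]; then Q [7,5]; then Q [8,6]; then Q [9,7]; then B [10,8]; then C [11,11]; then Q [12,12]; then B [13,14] gives a common subsequence of length 9. dp[15][14] = 9 confirms this is the maximum.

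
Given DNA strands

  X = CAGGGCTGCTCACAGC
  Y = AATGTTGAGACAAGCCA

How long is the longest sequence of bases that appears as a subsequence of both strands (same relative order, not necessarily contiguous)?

9

Match A (X #2, Y #2); then G (X #3, Y #4); then G (X #4, Y #7); then G (X #5, Y #9); then C (X #6, Y #11); then G (X #8, Y #14); then C (X #11, Y #15); then C (X #13, Y #16); then A (X #14, Y #17) — 9 bases in the same relative order in both. Since dp[16][17] = 9, nothing longer is possible.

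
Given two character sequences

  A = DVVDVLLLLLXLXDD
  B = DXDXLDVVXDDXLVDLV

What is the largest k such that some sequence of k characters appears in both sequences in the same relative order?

Pick D [1,6], V [2,7], V [3,8], D [4,11], X [11,12], L [12,13], D [14,15]; all 7 characters appear in both, in order. Since dp[15][17] = 7, nothing longer is possible.

7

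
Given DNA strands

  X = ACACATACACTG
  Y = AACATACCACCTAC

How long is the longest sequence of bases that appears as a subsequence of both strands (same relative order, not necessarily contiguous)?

10

Match A at X[1]=Y[1], A at X[3]=Y[2], C at X[4]=Y[3], A at X[5]=Y[4], T at X[6]=Y[5], A at X[7]=Y[6], C at X[8]=Y[8], A at X[9]=Y[9], C at X[10]=Y[11], T at X[11]=Y[12] — 10 bases in the same relative order in both. Since dp[12][14] = 10, nothing longer is possible.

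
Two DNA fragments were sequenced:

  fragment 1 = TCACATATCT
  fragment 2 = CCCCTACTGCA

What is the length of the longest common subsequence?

6

Let dp[i][j] be the LCS length of the first i bases of fragment 1 and the first j bases of fragment 2. dp[i][j] = dp[i-1][j-1]+1 when the i-th and j-th bases match, else max(dp[i-1][j], dp[i][j-1]).
    ·  C  C  C  C  T  A  C  T  G  C  A
 ·  0  0  0  0  0  0  0  0  0  0  0  0
 T  0  0  0  0  0  1  1  1  1  1  1  1
 C  0  1  1  1  1  1  1  2  2  2  2  2
 A  0  1  1  1  1  1  2  2  2  2  2  3
 C  0  1  2  2  2  2  2  3  3  3  3  3
 A  0  1  2  2  2  2  3  3  3  3  3  4
 T  0  1  2  2  2  3  3  3  4  4  4  4
 A  0  1  2  2  2  3  4  4  4  4  4  5
 T  0  1  2  2  2  3  4  4  5  5  5  5
 C  0  1  2  3  3  3  4  5  5  5  6  6
 T  0  1  2  3  3  4  4  5  6  6  6  6
dp[10][11] = 6. One LCS (by backtracking along matches): CCTATC.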